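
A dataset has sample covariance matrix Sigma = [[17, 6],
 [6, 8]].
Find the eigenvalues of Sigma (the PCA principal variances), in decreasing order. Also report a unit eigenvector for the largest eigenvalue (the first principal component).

Step 1 — characteristic polynomial of 2×2 Sigma:
  det(Sigma - λI) = λ² - trace · λ + det = 0.
  trace = 17 + 8 = 25, det = 17·8 - (6)² = 100.
Step 2 — discriminant:
  Δ = trace² - 4·det = 625 - 400 = 225.
Step 3 — eigenvalues:
  λ = (trace ± √Δ)/2 = (25 ± 15)/2,
  λ_1 = 20,  λ_2 = 5.

Step 4 — unit eigenvector for λ_1: solve (Sigma - λ_1 I)v = 0. First row:
  (17 - 20)·v_x + (6)·v_y = 0, i.e. (-3)·v_x + (6)·v_y = 0,
  so v ∝ (b, λ_1 - a) = (6, 3) = u.
  ||u|| = √((6)² + (3)²) = √(45) ≈ 6.7082,
  v_1 = u/||u|| ≈ (0.8944, 0.4472) (||v_1|| = 1).

λ_1 = 20,  λ_2 = 5;  v_1 ≈ (0.8944, 0.4472)


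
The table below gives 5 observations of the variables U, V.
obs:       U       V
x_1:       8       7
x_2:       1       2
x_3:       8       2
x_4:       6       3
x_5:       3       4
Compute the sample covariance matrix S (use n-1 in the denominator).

Step 1 — column means:
  mean(U) = (8 + 1 + 8 + 6 + 3) / 5 = 26/5 = 5.2
  mean(V) = (7 + 2 + 2 + 3 + 4) / 5 = 18/5 = 3.6

Step 2 — sample covariance S[i,j] = (1/(n-1)) · Σ_k (x_{k,i} - mean_i) · (x_{k,j} - mean_j), with n-1 = 4.
  S[U,U] = ((2.8)·(2.8) + (-4.2)·(-4.2) + (2.8)·(2.8) + (0.8)·(0.8) + (-2.2)·(-2.2)) / 4 = 38.8/4 = 9.7
  S[U,V] = ((2.8)·(3.4) + (-4.2)·(-1.6) + (2.8)·(-1.6) + (0.8)·(-0.6) + (-2.2)·(0.4)) / 4 = 10.4/4 = 2.6
  S[V,V] = ((3.4)·(3.4) + (-1.6)·(-1.6) + (-1.6)·(-1.6) + (-0.6)·(-0.6) + (0.4)·(0.4)) / 4 = 17.2/4 = 4.3

S is symmetric (S[j,i] = S[i,j]). Assembling:

S = [[9.7, 2.6],
 [2.6, 4.3]]


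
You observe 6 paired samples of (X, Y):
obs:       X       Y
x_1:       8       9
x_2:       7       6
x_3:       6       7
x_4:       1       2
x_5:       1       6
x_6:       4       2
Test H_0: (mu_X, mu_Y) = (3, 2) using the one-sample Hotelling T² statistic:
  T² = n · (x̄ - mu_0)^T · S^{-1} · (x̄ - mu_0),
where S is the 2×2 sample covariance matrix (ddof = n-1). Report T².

Step 1 — sample mean vector:
  mean(X) = (8 + 7 + 6 + 1 + 1 + 4) / 6 = 27/6 = 4.5
  mean(Y) = (9 + 6 + 7 + 2 + 6 + 2) / 6 = 32/6 = 5.3333
  x̄ = (4.5, 5.3333),  deviation x̄ - mu_0 = (4.5, 5.3333) - (3, 2) = (1.5, 3.3333).

Step 2 — sample covariance matrix, S[i,j] = (1/(n-1)) · Σ_k (x_{k,i} - mean_i) · (x_{k,j} - mean_j), divisor n-1 = 5:
  S[X,X] = ((3.5)·(3.5) + (2.5)·(2.5) + (1.5)·(1.5) + (-3.5)·(-3.5) + (-3.5)·(-3.5) + (-0.5)·(-0.5)) / 5 = 45.5/5 = 9.1
  S[X,Y] = ((3.5)·(3.6667) + (2.5)·(0.6667) + (1.5)·(1.6667) + (-3.5)·(-3.3333) + (-3.5)·(0.6667) + (-0.5)·(-3.3333)) / 5 = 28/5 = 5.6
  S[Y,Y] = ((3.6667)·(3.6667) + (0.6667)·(0.6667) + (1.6667)·(1.6667) + (-3.3333)·(-3.3333) + (0.6667)·(0.6667) + (-3.3333)·(-3.3333)) / 5 = 39.3333/5 = 7.8667
  S = [[9.1, 5.6],
 [5.6, 7.8667]].

Step 3 — invert S. det(S) = 9.1·7.8667 - (5.6)² = 40.2267.
  S^{-1} = (1/det) · [[d, -b], [-b, a]] = [[0.1956, -0.1392],
 [-0.1392, 0.2262]].

Step 4 — quadratic form (x̄ - mu_0)^T · S^{-1} · (x̄ - mu_0):
  S^{-1} · (x̄ - mu_0) = (-0.1707, 0.5452),
  (x̄ - mu_0)^T · [...] = (1.5)·(-0.1707) + (3.3333)·(0.5452) = 1.5614.

Step 5 — scale by n: T² = 6 · 1.5614 = 9.3686.

T² ≈ 9.3686


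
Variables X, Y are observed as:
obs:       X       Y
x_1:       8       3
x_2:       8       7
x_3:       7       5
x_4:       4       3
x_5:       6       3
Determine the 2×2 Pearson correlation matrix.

Step 1 — column means:
  mean(X) = (8 + 8 + 7 + 4 + 6) / 5 = 33/5 = 6.6
  mean(Y) = (3 + 7 + 5 + 3 + 3) / 5 = 21/5 = 4.2

Step 2 — sample variances and covariances s[i,j] = (1/(n-1)) · Σ_k (x_{k,i} - mean_i) · (x_{k,j} - mean_j), with n-1 = 4:
  s[X,X] = ((1.4)·(1.4) + (1.4)·(1.4) + (0.4)·(0.4) + (-2.6)·(-2.6) + (-0.6)·(-0.6)) / 4 = 11.2/4 = 2.8
  s[X,Y] = ((1.4)·(-1.2) + (1.4)·(2.8) + (0.4)·(0.8) + (-2.6)·(-1.2) + (-0.6)·(-1.2)) / 4 = 6.4/4 = 1.6
  s[Y,Y] = ((-1.2)·(-1.2) + (2.8)·(2.8) + (0.8)·(0.8) + (-1.2)·(-1.2) + (-1.2)·(-1.2)) / 4 = 12.8/4 = 3.2
  Sample standard deviations s_i = √(s[i,i]):
  s(X) = √(2.8) = 1.6733
  s(Y) = √(3.2) = 1.7889

Step 3 — r_{ij} = s_{ij} / (s_i · s_j):
  r[X,X] = 1 (diagonal).
  r[X,Y] = 1.6 / (1.6733 · 1.7889) = 1.6 / 2.9933 = 0.5345
  r[Y,Y] = 1 (diagonal).

R is symmetric with unit diagonal. Assembling:

R = [[1, 0.5345],
 [0.5345, 1]]


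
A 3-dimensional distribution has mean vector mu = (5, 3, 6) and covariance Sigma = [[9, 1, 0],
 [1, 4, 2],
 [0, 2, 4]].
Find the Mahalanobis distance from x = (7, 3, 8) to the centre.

Step 1 — centre the observation: (x - mu) = (2, 0, 2).

Step 2 — invert Sigma (cofactor / det for 3×3, or solve directly):
  Sigma^{-1} = [[0.1154, -0.0385, 0.0192],
 [-0.0385, 0.3462, -0.1731],
 [0.0192, -0.1731, 0.3365]].

Step 3 — form the quadratic (x - mu)^T · Sigma^{-1} · (x - mu):
  Sigma^{-1} · (x - mu) = (0.2692, -0.4231, 0.7115).
  (x - mu)^T · [Sigma^{-1} · (x - mu)] = (2)·(0.2692) + (0)·(-0.4231) + (2)·(0.7115) = 1.9615.

Step 4 — take square root: d = √(1.9615) ≈ 1.4005.

d(x, mu) = √(1.9615) ≈ 1.4005


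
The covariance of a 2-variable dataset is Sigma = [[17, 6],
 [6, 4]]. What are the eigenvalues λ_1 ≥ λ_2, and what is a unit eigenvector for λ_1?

Step 1 — characteristic polynomial of 2×2 Sigma:
  det(Sigma - λI) = λ² - trace · λ + det = 0.
  trace = 17 + 4 = 21, det = 17·4 - (6)² = 32.
Step 2 — discriminant:
  Δ = trace² - 4·det = 441 - 128 = 313.
Step 3 — eigenvalues:
  λ = (trace ± √Δ)/2 = (21 ± 17.6918)/2,
  λ_1 = 19.3459,  λ_2 = 1.6541.

Step 4 — unit eigenvector for λ_1: solve (Sigma - λ_1 I)v = 0. First row:
  (17 - 19.3459)·v_x + (6)·v_y = 0, i.e. (-2.3459)·v_x + (6)·v_y = 0,
  so v ∝ (b, λ_1 - a) = (6, 2.3459) = u.
  ||u|| = √((6)² + (2.3459)²) = √(41.5033) ≈ 6.4423,
  v_1 = u/||u|| ≈ (0.9313, 0.3641) (||v_1|| = 1).

λ_1 = 19.3459,  λ_2 = 1.6541;  v_1 ≈ (0.9313, 0.3641)


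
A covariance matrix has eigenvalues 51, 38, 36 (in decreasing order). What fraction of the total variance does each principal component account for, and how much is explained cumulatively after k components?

Step 1 — total variance = trace(Sigma) = Σ λ_i = 51 + 38 + 36 = 125.

Step 2 — fraction explained by component i = λ_i / Σ λ:
  PC1: 51/125 = 0.408
  PC2: 38/125 = 0.304
  PC3: 36/125 = 0.288

Step 3 — cumulative fraction after k components = (λ_1 + ... + λ_k) / Σ λ:
  k = 1: 51/125 = 0.408
  k = 2: (51 + 38)/125 = 89/125 = 0.712
  k = 3: (51 + 38 + 36)/125 = 125/125 = 1

Summary (fraction, with percent):

explained: PC1 0.408 (40.8%), PC2 0.304 (30.4%), PC3 0.288 (28.8%);  cumulative: 0.408, 0.712, 1


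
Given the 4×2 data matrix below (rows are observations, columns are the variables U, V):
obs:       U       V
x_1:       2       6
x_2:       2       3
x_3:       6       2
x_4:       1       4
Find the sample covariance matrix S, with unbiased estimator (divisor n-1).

Step 1 — column means:
  mean(U) = (2 + 2 + 6 + 1) / 4 = 11/4 = 2.75
  mean(V) = (6 + 3 + 2 + 4) / 4 = 15/4 = 3.75

Step 2 — sample covariance S[i,j] = (1/(n-1)) · Σ_k (x_{k,i} - mean_i) · (x_{k,j} - mean_j), with n-1 = 3.
  S[U,U] = ((-0.75)·(-0.75) + (-0.75)·(-0.75) + (3.25)·(3.25) + (-1.75)·(-1.75)) / 3 = 14.75/3 = 4.9167
  S[U,V] = ((-0.75)·(2.25) + (-0.75)·(-0.75) + (3.25)·(-1.75) + (-1.75)·(0.25)) / 3 = -7.25/3 = -2.4167
  S[V,V] = ((2.25)·(2.25) + (-0.75)·(-0.75) + (-1.75)·(-1.75) + (0.25)·(0.25)) / 3 = 8.75/3 = 2.9167

S is symmetric (S[j,i] = S[i,j]). Assembling:

S = [[4.9167, -2.4167],
 [-2.4167, 2.9167]]


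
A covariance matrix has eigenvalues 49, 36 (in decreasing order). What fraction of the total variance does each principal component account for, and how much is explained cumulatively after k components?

Step 1 — total variance = trace(Sigma) = Σ λ_i = 49 + 36 = 85.

Step 2 — fraction explained by component i = λ_i / Σ λ:
  PC1: 49/85 = 0.5765
  PC2: 36/85 = 0.4235

Step 3 — cumulative fraction after k components = (λ_1 + ... + λ_k) / Σ λ:
  k = 1: 49/85 = 0.5765
  k = 2: (49 + 36)/85 = 85/85 = 1

Summary (fraction, with percent):

explained: PC1 0.5765 (57.65%), PC2 0.4235 (42.35%);  cumulative: 0.5765, 1


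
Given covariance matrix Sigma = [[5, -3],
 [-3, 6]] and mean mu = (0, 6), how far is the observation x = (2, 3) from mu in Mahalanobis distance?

Step 1 — centre the observation: (x - mu) = (2, -3).

Step 2 — invert Sigma. det(Sigma) = 5·6 - (-3)² = 21.
  Sigma^{-1} = (1/det) · [[d, -b], [-b, a]] = [[0.2857, 0.1429],
 [0.1429, 0.2381]].

Step 3 — form the quadratic (x - mu)^T · Sigma^{-1} · (x - mu):
  Sigma^{-1} · (x - mu) = (0.1429, -0.4286).
  (x - mu)^T · [Sigma^{-1} · (x - mu)] = (2)·(0.1429) + (-3)·(-0.4286) = 1.5714.

Step 4 — take square root: d = √(1.5714) ≈ 1.2536.

d(x, mu) = √(1.5714) ≈ 1.2536


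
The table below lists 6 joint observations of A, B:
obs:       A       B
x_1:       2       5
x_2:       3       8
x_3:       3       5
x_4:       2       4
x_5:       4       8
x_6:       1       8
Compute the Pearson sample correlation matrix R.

Step 1 — column means:
  mean(A) = (2 + 3 + 3 + 2 + 4 + 1) / 6 = 15/6 = 2.5
  mean(B) = (5 + 8 + 5 + 4 + 8 + 8) / 6 = 38/6 = 6.3333

Step 2 — sample variances and covariances s[i,j] = (1/(n-1)) · Σ_k (x_{k,i} - mean_i) · (x_{k,j} - mean_j), with n-1 = 5:
  s[A,A] = ((-0.5)·(-0.5) + (0.5)·(0.5) + (0.5)·(0.5) + (-0.5)·(-0.5) + (1.5)·(1.5) + (-1.5)·(-1.5)) / 5 = 5.5/5 = 1.1
  s[A,B] = ((-0.5)·(-1.3333) + (0.5)·(1.6667) + (0.5)·(-1.3333) + (-0.5)·(-2.3333) + (1.5)·(1.6667) + (-1.5)·(1.6667)) / 5 = 2/5 = 0.4
  s[B,B] = ((-1.3333)·(-1.3333) + (1.6667)·(1.6667) + (-1.3333)·(-1.3333) + (-2.3333)·(-2.3333) + (1.6667)·(1.6667) + (1.6667)·(1.6667)) / 5 = 17.3333/5 = 3.4667
  Sample standard deviations s_i = √(s[i,i]):
  s(A) = √(1.1) = 1.0488
  s(B) = √(3.4667) = 1.8619

Step 3 — r_{ij} = s_{ij} / (s_i · s_j):
  r[A,A] = 1 (diagonal).
  r[A,B] = 0.4 / (1.0488 · 1.8619) = 0.4 / 1.9528 = 0.2048
  r[B,B] = 1 (diagonal).

R is symmetric with unit diagonal. Assembling:

R = [[1, 0.2048],
 [0.2048, 1]]


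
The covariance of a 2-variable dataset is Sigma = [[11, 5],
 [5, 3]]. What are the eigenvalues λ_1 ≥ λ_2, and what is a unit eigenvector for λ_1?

Step 1 — characteristic polynomial of 2×2 Sigma:
  det(Sigma - λI) = λ² - trace · λ + det = 0.
  trace = 11 + 3 = 14, det = 11·3 - (5)² = 8.
Step 2 — discriminant:
  Δ = trace² - 4·det = 196 - 32 = 164.
Step 3 — eigenvalues:
  λ = (trace ± √Δ)/2 = (14 ± 12.8062)/2,
  λ_1 = 13.4031,  λ_2 = 0.5969.

Step 4 — unit eigenvector for λ_1: solve (Sigma - λ_1 I)v = 0. First row:
  (11 - 13.4031)·v_x + (5)·v_y = 0, i.e. (-2.4031)·v_x + (5)·v_y = 0,
  so v ∝ (b, λ_1 - a) = (5, 2.4031) = u.
  ||u|| = √((5)² + (2.4031)²) = √(30.775) ≈ 5.5475,
  v_1 = u/||u|| ≈ (0.9013, 0.4332) (||v_1|| = 1).

λ_1 = 13.4031,  λ_2 = 0.5969;  v_1 ≈ (0.9013, 0.4332)


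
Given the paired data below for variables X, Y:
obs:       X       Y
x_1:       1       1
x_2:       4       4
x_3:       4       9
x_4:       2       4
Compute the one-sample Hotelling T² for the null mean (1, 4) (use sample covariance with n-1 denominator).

Step 1 — sample mean vector:
  mean(X) = (1 + 4 + 4 + 2) / 4 = 11/4 = 2.75
  mean(Y) = (1 + 4 + 9 + 4) / 4 = 18/4 = 4.5
  x̄ = (2.75, 4.5),  deviation x̄ - mu_0 = (2.75, 4.5) - (1, 4) = (1.75, 0.5).

Step 2 — sample covariance matrix, S[i,j] = (1/(n-1)) · Σ_k (x_{k,i} - mean_i) · (x_{k,j} - mean_j), divisor n-1 = 3:
  S[X,X] = ((-1.75)·(-1.75) + (1.25)·(1.25) + (1.25)·(1.25) + (-0.75)·(-0.75)) / 3 = 6.75/3 = 2.25
  S[X,Y] = ((-1.75)·(-3.5) + (1.25)·(-0.5) + (1.25)·(4.5) + (-0.75)·(-0.5)) / 3 = 11.5/3 = 3.8333
  S[Y,Y] = ((-3.5)·(-3.5) + (-0.5)·(-0.5) + (4.5)·(4.5) + (-0.5)·(-0.5)) / 3 = 33/3 = 11
  S = [[2.25, 3.8333],
 [3.8333, 11]].

Step 3 — invert S. det(S) = 2.25·11 - (3.8333)² = 10.0556.
  S^{-1} = (1/det) · [[d, -b], [-b, a]] = [[1.0939, -0.3812],
 [-0.3812, 0.2238]].

Step 4 — quadratic form (x̄ - mu_0)^T · S^{-1} · (x̄ - mu_0):
  S^{-1} · (x̄ - mu_0) = (1.7238, -0.5552),
  (x̄ - mu_0)^T · [...] = (1.75)·(1.7238) + (0.5)·(-0.5552) = 2.739.

Step 5 — scale by n: T² = 4 · 2.739 = 10.9558.

T² ≈ 10.9558


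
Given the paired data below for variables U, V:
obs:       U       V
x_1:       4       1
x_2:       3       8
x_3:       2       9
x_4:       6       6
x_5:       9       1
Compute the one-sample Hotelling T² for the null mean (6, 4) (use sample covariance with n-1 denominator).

Step 1 — sample mean vector:
  mean(U) = (4 + 3 + 2 + 6 + 9) / 5 = 24/5 = 4.8
  mean(V) = (1 + 8 + 9 + 6 + 1) / 5 = 25/5 = 5
  x̄ = (4.8, 5),  deviation x̄ - mu_0 = (4.8, 5) - (6, 4) = (-1.2, 1).

Step 2 — sample covariance matrix, S[i,j] = (1/(n-1)) · Σ_k (x_{k,i} - mean_i) · (x_{k,j} - mean_j), divisor n-1 = 4:
  S[U,U] = ((-0.8)·(-0.8) + (-1.8)·(-1.8) + (-2.8)·(-2.8) + (1.2)·(1.2) + (4.2)·(4.2)) / 4 = 30.8/4 = 7.7
  S[U,V] = ((-0.8)·(-4) + (-1.8)·(3) + (-2.8)·(4) + (1.2)·(1) + (4.2)·(-4)) / 4 = -29/4 = -7.25
  S[V,V] = ((-4)·(-4) + (3)·(3) + (4)·(4) + (1)·(1) + (-4)·(-4)) / 4 = 58/4 = 14.5
  S = [[7.7, -7.25],
 [-7.25, 14.5]].

Step 3 — invert S. det(S) = 7.7·14.5 - (-7.25)² = 59.0875.
  S^{-1} = (1/det) · [[d, -b], [-b, a]] = [[0.2454, 0.1227],
 [0.1227, 0.1303]].

Step 4 — quadratic form (x̄ - mu_0)^T · S^{-1} · (x̄ - mu_0):
  S^{-1} · (x̄ - mu_0) = (-0.1718, -0.0169),
  (x̄ - mu_0)^T · [...] = (-1.2)·(-0.1718) + (1)·(-0.0169) = 0.1892.

Step 5 — scale by n: T² = 5 · 0.1892 = 0.9461.

T² ≈ 0.9461


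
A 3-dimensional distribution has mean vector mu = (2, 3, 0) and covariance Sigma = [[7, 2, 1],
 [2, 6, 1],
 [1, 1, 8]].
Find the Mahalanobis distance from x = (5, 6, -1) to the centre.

Step 1 — centre the observation: (x - mu) = (3, 3, -1).

Step 2 — invert Sigma (cofactor / det for 3×3, or solve directly):
  Sigma^{-1} = [[0.1593, -0.0508, -0.0136],
 [-0.0508, 0.1864, -0.0169],
 [-0.0136, -0.0169, 0.1288]].

Step 3 — form the quadratic (x - mu)^T · Sigma^{-1} · (x - mu):
  Sigma^{-1} · (x - mu) = (0.339, 0.4237, -0.2203).
  (x - mu)^T · [Sigma^{-1} · (x - mu)] = (3)·(0.339) + (3)·(0.4237) + (-1)·(-0.2203) = 2.5085.

Step 4 — take square root: d = √(2.5085) ≈ 1.5838.

d(x, mu) = √(2.5085) ≈ 1.5838


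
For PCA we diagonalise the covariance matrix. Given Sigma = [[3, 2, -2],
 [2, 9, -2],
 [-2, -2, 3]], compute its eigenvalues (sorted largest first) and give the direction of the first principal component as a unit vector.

Step 1 — characteristic polynomial p(λ) = det(λI - Sigma) = λ³ - tr·λ² + c_1·λ - det, where tr = trace, c_1 = sum of the principal 2×2 minors, det = det(Sigma):
  tr = 3 + 9 + 3 = 15,
  c_1 = (3·9 - (2)²) + (3·3 - (-2)²) + (9·3 - (-2)²) = 23 + 5 + 23 = 51,
  det = 3·(9·3 - (-2)²) - (2)·((2)·3 - (-2)·(-2)) + (-2)·((2)·(-2) - 9·(-2)) = 3·(23) - (2)·(2) + (-2)·(14) = 37.
  So p(λ) = λ³ - 15λ² + 51λ - 37.
Step 2 — look for an integer root (rational root theorem: any rational root is an integer divisor of 37). Testing λ = 1:
  p(1) = 1 - 15 + 51 - 37 = 0  ✓
  Dividing out (λ - 1): p(λ) = (λ - 1)(λ² - 14λ + 37).
Step 3 — remaining eigenvalues from the quadratic λ² - 14λ + 37 = 0:
  Δ = 14² - 4·37 = 196 - 148 = 48,  λ = (14 ± √48)/2 = (14 ± 6.9282)/2 ≈ 10.4641 or 3.5359.
  Sorted: λ_1 = 10.4641,  λ_2 = 3.5359,  λ_3 = 1  (check: sum = 15 = tr ✓).

Step 4 — unit eigenvector for λ_1 ≈ 10.4641: v spans the null space of (Sigma - λ_1 I), whose rows are
  r_1 = (-7.4641, 2, -2),  r_2 = (2, -1.4641, -2),  r_3 = (-2, -2, -7.4641).
  v is orthogonal to every row, so take v ∝ r_1 × r_2 = ((2)·(-2) - (-2)·(-1.4641), (-2)·(2) - (-7.4641)·(-2), (-7.4641)·(-1.4641) - (2)·(2)) ≈ (-6.9282, -18.9282, 6.9282).
  Rescale (multiply by -1 so the first nonzero entry is positive): u = (6.9282, 18.9282, -6.9282).
  ||u|| = √((6.9282)² + (18.9282)² + (-6.9282)²) = √(454.2769) ≈ 21.3138,  v_1 = u/||u|| ≈ (0.3251, 0.8881, -0.3251) (||v_1|| = 1).

λ_1 = 10.4641,  λ_2 = 3.5359,  λ_3 = 1;  v_1 ≈ (0.3251, 0.8881, -0.3251)


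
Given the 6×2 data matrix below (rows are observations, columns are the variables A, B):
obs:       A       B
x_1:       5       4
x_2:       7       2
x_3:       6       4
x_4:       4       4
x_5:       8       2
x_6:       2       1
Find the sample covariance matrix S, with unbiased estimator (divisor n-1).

Step 1 — column means:
  mean(A) = (5 + 7 + 6 + 4 + 8 + 2) / 6 = 32/6 = 5.3333
  mean(B) = (4 + 2 + 4 + 4 + 2 + 1) / 6 = 17/6 = 2.8333

Step 2 — sample covariance S[i,j] = (1/(n-1)) · Σ_k (x_{k,i} - mean_i) · (x_{k,j} - mean_j), with n-1 = 5.
  S[A,A] = ((-0.3333)·(-0.3333) + (1.6667)·(1.6667) + (0.6667)·(0.6667) + (-1.3333)·(-1.3333) + (2.6667)·(2.6667) + (-3.3333)·(-3.3333)) / 5 = 23.3333/5 = 4.6667
  S[A,B] = ((-0.3333)·(1.1667) + (1.6667)·(-0.8333) + (0.6667)·(1.1667) + (-1.3333)·(1.1667) + (2.6667)·(-0.8333) + (-3.3333)·(-1.8333)) / 5 = 1.3333/5 = 0.2667
  S[B,B] = ((1.1667)·(1.1667) + (-0.8333)·(-0.8333) + (1.1667)·(1.1667) + (1.1667)·(1.1667) + (-0.8333)·(-0.8333) + (-1.8333)·(-1.8333)) / 5 = 8.8333/5 = 1.7667

S is symmetric (S[j,i] = S[i,j]). Assembling:

S = [[4.6667, 0.2667],
 [0.2667, 1.7667]]


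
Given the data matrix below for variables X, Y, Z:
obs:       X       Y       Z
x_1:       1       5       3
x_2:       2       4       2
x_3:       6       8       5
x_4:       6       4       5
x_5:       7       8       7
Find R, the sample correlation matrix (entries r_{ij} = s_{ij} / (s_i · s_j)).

Step 1 — column means:
  mean(X) = (1 + 2 + 6 + 6 + 7) / 5 = 22/5 = 4.4
  mean(Y) = (5 + 4 + 8 + 4 + 8) / 5 = 29/5 = 5.8
  mean(Z) = (3 + 2 + 5 + 5 + 7) / 5 = 22/5 = 4.4

Step 2 — sample variances and covariances s[i,j] = (1/(n-1)) · Σ_k (x_{k,i} - mean_i) · (x_{k,j} - mean_j), with n-1 = 4:
  s[X,X] = ((-3.4)·(-3.4) + (-2.4)·(-2.4) + (1.6)·(1.6) + (1.6)·(1.6) + (2.6)·(2.6)) / 4 = 29.2/4 = 7.3
  s[X,Y] = ((-3.4)·(-0.8) + (-2.4)·(-1.8) + (1.6)·(2.2) + (1.6)·(-1.8) + (2.6)·(2.2)) / 4 = 13.4/4 = 3.35
  s[X,Z] = ((-3.4)·(-1.4) + (-2.4)·(-2.4) + (1.6)·(0.6) + (1.6)·(0.6) + (2.6)·(2.6)) / 4 = 19.2/4 = 4.8
  s[Y,Y] = ((-0.8)·(-0.8) + (-1.8)·(-1.8) + (2.2)·(2.2) + (-1.8)·(-1.8) + (2.2)·(2.2)) / 4 = 16.8/4 = 4.2
  s[Y,Z] = ((-0.8)·(-1.4) + (-1.8)·(-2.4) + (2.2)·(0.6) + (-1.8)·(0.6) + (2.2)·(2.6)) / 4 = 11.4/4 = 2.85
  s[Z,Z] = ((-1.4)·(-1.4) + (-2.4)·(-2.4) + (0.6)·(0.6) + (0.6)·(0.6) + (2.6)·(2.6)) / 4 = 15.2/4 = 3.8
  Sample standard deviations s_i = √(s[i,i]):
  s(X) = √(7.3) = 2.7019
  s(Y) = √(4.2) = 2.0494
  s(Z) = √(3.8) = 1.9494

Step 3 — r_{ij} = s_{ij} / (s_i · s_j):
  r[X,X] = 1 (diagonal).
  r[X,Y] = 3.35 / (2.7019 · 2.0494) = 3.35 / 5.5371 = 0.605
  r[X,Z] = 4.8 / (2.7019 · 1.9494) = 4.8 / 5.2669 = 0.9114
  r[Y,Y] = 1 (diagonal).
  r[Y,Z] = 2.85 / (2.0494 · 1.9494) = 2.85 / 3.995 = 0.7134
  r[Z,Z] = 1 (diagonal).

R is symmetric with unit diagonal. Assembling:

R = [[1, 0.605, 0.9114],
 [0.605, 1, 0.7134],
 [0.9114, 0.7134, 1]]


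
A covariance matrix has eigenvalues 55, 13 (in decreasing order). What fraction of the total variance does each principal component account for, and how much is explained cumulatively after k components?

Step 1 — total variance = trace(Sigma) = Σ λ_i = 55 + 13 = 68.

Step 2 — fraction explained by component i = λ_i / Σ λ:
  PC1: 55/68 = 0.8088
  PC2: 13/68 = 0.1912

Step 3 — cumulative fraction after k components = (λ_1 + ... + λ_k) / Σ λ:
  k = 1: 55/68 = 0.8088
  k = 2: (55 + 13)/68 = 68/68 = 1

Summary (fraction, with percent):

explained: PC1 0.8088 (80.88%), PC2 0.1912 (19.12%);  cumulative: 0.8088, 1


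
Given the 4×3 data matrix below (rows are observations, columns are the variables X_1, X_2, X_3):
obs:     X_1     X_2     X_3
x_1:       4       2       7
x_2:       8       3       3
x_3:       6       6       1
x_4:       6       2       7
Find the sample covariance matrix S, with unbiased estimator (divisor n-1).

Step 1 — column means:
  mean(X_1) = (4 + 8 + 6 + 6) / 4 = 24/4 = 6
  mean(X_2) = (2 + 3 + 6 + 2) / 4 = 13/4 = 3.25
  mean(X_3) = (7 + 3 + 1 + 7) / 4 = 18/4 = 4.5

Step 2 — sample covariance S[i,j] = (1/(n-1)) · Σ_k (x_{k,i} - mean_i) · (x_{k,j} - mean_j), with n-1 = 3.
  S[X_1,X_1] = ((-2)·(-2) + (2)·(2) + (0)·(0) + (0)·(0)) / 3 = 8/3 = 2.6667
  S[X_1,X_2] = ((-2)·(-1.25) + (2)·(-0.25) + (0)·(2.75) + (0)·(-1.25)) / 3 = 2/3 = 0.6667
  S[X_1,X_3] = ((-2)·(2.5) + (2)·(-1.5) + (0)·(-3.5) + (0)·(2.5)) / 3 = -8/3 = -2.6667
  S[X_2,X_2] = ((-1.25)·(-1.25) + (-0.25)·(-0.25) + (2.75)·(2.75) + (-1.25)·(-1.25)) / 3 = 10.75/3 = 3.5833
  S[X_2,X_3] = ((-1.25)·(2.5) + (-0.25)·(-1.5) + (2.75)·(-3.5) + (-1.25)·(2.5)) / 3 = -15.5/3 = -5.1667
  S[X_3,X_3] = ((2.5)·(2.5) + (-1.5)·(-1.5) + (-3.5)·(-3.5) + (2.5)·(2.5)) / 3 = 27/3 = 9

S is symmetric (S[j,i] = S[i,j]). Assembling:

S = [[2.6667, 0.6667, -2.6667],
 [0.6667, 3.5833, -5.1667],
 [-2.6667, -5.1667, 9]]


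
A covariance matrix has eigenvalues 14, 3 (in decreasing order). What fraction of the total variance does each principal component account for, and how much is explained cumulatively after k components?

Step 1 — total variance = trace(Sigma) = Σ λ_i = 14 + 3 = 17.

Step 2 — fraction explained by component i = λ_i / Σ λ:
  PC1: 14/17 = 0.8235
  PC2: 3/17 = 0.1765

Step 3 — cumulative fraction after k components = (λ_1 + ... + λ_k) / Σ λ:
  k = 1: 14/17 = 0.8235
  k = 2: (14 + 3)/17 = 17/17 = 1

Summary (fraction, with percent):

explained: PC1 0.8235 (82.35%), PC2 0.1765 (17.65%);  cumulative: 0.8235, 1


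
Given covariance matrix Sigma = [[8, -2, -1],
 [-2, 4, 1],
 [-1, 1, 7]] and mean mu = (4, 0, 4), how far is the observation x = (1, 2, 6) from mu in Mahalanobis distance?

Step 1 — centre the observation: (x - mu) = (-3, 2, 2).

Step 2 — invert Sigma (cofactor / det for 3×3, or solve directly):
  Sigma^{-1} = [[0.1436, 0.0691, 0.0106],
 [0.0691, 0.2926, -0.0319],
 [0.0106, -0.0319, 0.1489]].

Step 3 — form the quadratic (x - mu)^T · Sigma^{-1} · (x - mu):
  Sigma^{-1} · (x - mu) = (-0.2713, 0.3138, 0.2021).
  (x - mu)^T · [Sigma^{-1} · (x - mu)] = (-3)·(-0.2713) + (2)·(0.3138) + (2)·(0.2021) = 1.8457.

Step 4 — take square root: d = √(1.8457) ≈ 1.3586.

d(x, mu) = √(1.8457) ≈ 1.3586


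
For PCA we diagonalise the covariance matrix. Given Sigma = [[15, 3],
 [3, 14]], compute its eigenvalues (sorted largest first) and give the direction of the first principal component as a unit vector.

Step 1 — characteristic polynomial of 2×2 Sigma:
  det(Sigma - λI) = λ² - trace · λ + det = 0.
  trace = 15 + 14 = 29, det = 15·14 - (3)² = 201.
Step 2 — discriminant:
  Δ = trace² - 4·det = 841 - 804 = 37.
Step 3 — eigenvalues:
  λ = (trace ± √Δ)/2 = (29 ± 6.0828)/2,
  λ_1 = 17.5414,  λ_2 = 11.4586.

Step 4 — unit eigenvector for λ_1: solve (Sigma - λ_1 I)v = 0. First row:
  (15 - 17.5414)·v_x + (3)·v_y = 0, i.e. (-2.5414)·v_x + (3)·v_y = 0,
  so v ∝ (b, λ_1 - a) = (3, 2.5414) = u.
  ||u|| = √((3)² + (2.5414)²) = √(15.4586) ≈ 3.9317,
  v_1 = u/||u|| ≈ (0.763, 0.6464) (||v_1|| = 1).

λ_1 = 17.5414,  λ_2 = 11.4586;  v_1 ≈ (0.763, 0.6464)


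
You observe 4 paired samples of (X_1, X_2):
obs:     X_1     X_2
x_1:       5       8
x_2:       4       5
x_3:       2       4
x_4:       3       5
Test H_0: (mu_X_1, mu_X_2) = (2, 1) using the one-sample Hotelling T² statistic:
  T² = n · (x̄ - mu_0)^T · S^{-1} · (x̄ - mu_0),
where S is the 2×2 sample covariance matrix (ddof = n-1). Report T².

Step 1 — sample mean vector:
  mean(X_1) = (5 + 4 + 2 + 3) / 4 = 14/4 = 3.5
  mean(X_2) = (8 + 5 + 4 + 5) / 4 = 22/4 = 5.5
  x̄ = (3.5, 5.5),  deviation x̄ - mu_0 = (3.5, 5.5) - (2, 1) = (1.5, 4.5).

Step 2 — sample covariance matrix, S[i,j] = (1/(n-1)) · Σ_k (x_{k,i} - mean_i) · (x_{k,j} - mean_j), divisor n-1 = 3:
  S[X_1,X_1] = ((1.5)·(1.5) + (0.5)·(0.5) + (-1.5)·(-1.5) + (-0.5)·(-0.5)) / 3 = 5/3 = 1.6667
  S[X_1,X_2] = ((1.5)·(2.5) + (0.5)·(-0.5) + (-1.5)·(-1.5) + (-0.5)·(-0.5)) / 3 = 6/3 = 2
  S[X_2,X_2] = ((2.5)·(2.5) + (-0.5)·(-0.5) + (-1.5)·(-1.5) + (-0.5)·(-0.5)) / 3 = 9/3 = 3
  S = [[1.6667, 2],
 [2, 3]].

Step 3 — invert S. det(S) = 1.6667·3 - (2)² = 1.
  S^{-1} = (1/det) · [[d, -b], [-b, a]] = [[3, -2],
 [-2, 1.6667]].

Step 4 — quadratic form (x̄ - mu_0)^T · S^{-1} · (x̄ - mu_0):
  S^{-1} · (x̄ - mu_0) = (-4.5, 4.5),
  (x̄ - mu_0)^T · [...] = (1.5)·(-4.5) + (4.5)·(4.5) = 13.5.

Step 5 — scale by n: T² = 4 · 13.5 = 54.

T² ≈ 54


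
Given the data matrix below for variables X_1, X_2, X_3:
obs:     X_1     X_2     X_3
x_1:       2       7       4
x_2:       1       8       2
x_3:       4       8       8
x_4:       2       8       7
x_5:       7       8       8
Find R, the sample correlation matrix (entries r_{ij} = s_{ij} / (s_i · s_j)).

Step 1 — column means:
  mean(X_1) = (2 + 1 + 4 + 2 + 7) / 5 = 16/5 = 3.2
  mean(X_2) = (7 + 8 + 8 + 8 + 8) / 5 = 39/5 = 7.8
  mean(X_3) = (4 + 2 + 8 + 7 + 8) / 5 = 29/5 = 5.8

Step 2 — sample variances and covariances s[i,j] = (1/(n-1)) · Σ_k (x_{k,i} - mean_i) · (x_{k,j} - mean_j), with n-1 = 4:
  s[X_1,X_1] = ((-1.2)·(-1.2) + (-2.2)·(-2.2) + (0.8)·(0.8) + (-1.2)·(-1.2) + (3.8)·(3.8)) / 4 = 22.8/4 = 5.7
  s[X_1,X_2] = ((-1.2)·(-0.8) + (-2.2)·(0.2) + (0.8)·(0.2) + (-1.2)·(0.2) + (3.8)·(0.2)) / 4 = 1.2/4 = 0.3
  s[X_1,X_3] = ((-1.2)·(-1.8) + (-2.2)·(-3.8) + (0.8)·(2.2) + (-1.2)·(1.2) + (3.8)·(2.2)) / 4 = 19.2/4 = 4.8
  s[X_2,X_2] = ((-0.8)·(-0.8) + (0.2)·(0.2) + (0.2)·(0.2) + (0.2)·(0.2) + (0.2)·(0.2)) / 4 = 0.8/4 = 0.2
  s[X_2,X_3] = ((-0.8)·(-1.8) + (0.2)·(-3.8) + (0.2)·(2.2) + (0.2)·(1.2) + (0.2)·(2.2)) / 4 = 1.8/4 = 0.45
  s[X_3,X_3] = ((-1.8)·(-1.8) + (-3.8)·(-3.8) + (2.2)·(2.2) + (1.2)·(1.2) + (2.2)·(2.2)) / 4 = 28.8/4 = 7.2
  Sample standard deviations s_i = √(s[i,i]):
  s(X_1) = √(5.7) = 2.3875
  s(X_2) = √(0.2) = 0.4472
  s(X_3) = √(7.2) = 2.6833

Step 3 — r_{ij} = s_{ij} / (s_i · s_j):
  r[X_1,X_1] = 1 (diagonal).
  r[X_1,X_2] = 0.3 / (2.3875 · 0.4472) = 0.3 / 1.0677 = 0.281
  r[X_1,X_3] = 4.8 / (2.3875 · 2.6833) = 4.8 / 6.4062 = 0.7493
  r[X_2,X_2] = 1 (diagonal).
  r[X_2,X_3] = 0.45 / (0.4472 · 2.6833) = 0.45 / 1.2 = 0.375
  r[X_3,X_3] = 1 (diagonal).

R is symmetric with unit diagonal. Assembling:

R = [[1, 0.281, 0.7493],
 [0.281, 1, 0.375],
 [0.7493, 0.375, 1]]


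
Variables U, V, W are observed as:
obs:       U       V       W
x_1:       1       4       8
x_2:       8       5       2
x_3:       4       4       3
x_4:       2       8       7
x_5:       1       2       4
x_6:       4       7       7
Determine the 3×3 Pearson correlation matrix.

Step 1 — column means:
  mean(U) = (1 + 8 + 4 + 2 + 1 + 4) / 6 = 20/6 = 3.3333
  mean(V) = (4 + 5 + 4 + 8 + 2 + 7) / 6 = 30/6 = 5
  mean(W) = (8 + 2 + 3 + 7 + 4 + 7) / 6 = 31/6 = 5.1667

Step 2 — sample variances and covariances s[i,j] = (1/(n-1)) · Σ_k (x_{k,i} - mean_i) · (x_{k,j} - mean_j), with n-1 = 5:
  s[U,U] = ((-2.3333)·(-2.3333) + (4.6667)·(4.6667) + (0.6667)·(0.6667) + (-1.3333)·(-1.3333) + (-2.3333)·(-2.3333) + (0.6667)·(0.6667)) / 5 = 35.3333/5 = 7.0667
  s[U,V] = ((-2.3333)·(-1) + (4.6667)·(0) + (0.6667)·(-1) + (-1.3333)·(3) + (-2.3333)·(-3) + (0.6667)·(2)) / 5 = 6/5 = 1.2
  s[U,W] = ((-2.3333)·(2.8333) + (4.6667)·(-3.1667) + (0.6667)·(-2.1667) + (-1.3333)·(1.8333) + (-2.3333)·(-1.1667) + (0.6667)·(1.8333)) / 5 = -21.3333/5 = -4.2667
  s[V,V] = ((-1)·(-1) + (0)·(0) + (-1)·(-1) + (3)·(3) + (-3)·(-3) + (2)·(2)) / 5 = 24/5 = 4.8
  s[V,W] = ((-1)·(2.8333) + (0)·(-3.1667) + (-1)·(-2.1667) + (3)·(1.8333) + (-3)·(-1.1667) + (2)·(1.8333)) / 5 = 12/5 = 2.4
  s[W,W] = ((2.8333)·(2.8333) + (-3.1667)·(-3.1667) + (-2.1667)·(-2.1667) + (1.8333)·(1.8333) + (-1.1667)·(-1.1667) + (1.8333)·(1.8333)) / 5 = 30.8333/5 = 6.1667
  Sample standard deviations s_i = √(s[i,i]):
  s(U) = √(7.0667) = 2.6583
  s(V) = √(4.8) = 2.1909
  s(W) = √(6.1667) = 2.4833

Step 3 — r_{ij} = s_{ij} / (s_i · s_j):
  r[U,U] = 1 (diagonal).
  r[U,V] = 1.2 / (2.6583 · 2.1909) = 1.2 / 5.8241 = 0.206
  r[U,W] = -4.2667 / (2.6583 · 2.4833) = -4.2667 / 6.6013 = -0.6463
  r[V,V] = 1 (diagonal).
  r[V,W] = 2.4 / (2.1909 · 2.4833) = 2.4 / 5.4406 = 0.4411
  r[W,W] = 1 (diagonal).

R is symmetric with unit diagonal. Assembling:

R = [[1, 0.206, -0.6463],
 [0.206, 1, 0.4411],
 [-0.6463, 0.4411, 1]]


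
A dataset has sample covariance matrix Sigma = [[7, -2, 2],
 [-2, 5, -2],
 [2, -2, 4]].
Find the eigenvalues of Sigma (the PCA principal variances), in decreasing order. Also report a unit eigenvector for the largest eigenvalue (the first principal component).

Step 1 — characteristic polynomial p(λ) = det(λI - Sigma) = λ³ - tr·λ² + c_1·λ - det, where tr = trace, c_1 = sum of the principal 2×2 minors, det = det(Sigma):
  tr = 7 + 5 + 4 = 16,
  c_1 = (7·5 - (-2)²) + (7·4 - (2)²) + (5·4 - (-2)²) = 31 + 24 + 16 = 71,
  det = 7·(5·4 - (-2)²) - (-2)·((-2)·4 - (-2)·(2)) + (2)·((-2)·(-2) - 5·(2)) = 7·(16) - (-2)·(-4) + (2)·(-6) = 92.
  So p(λ) = λ³ - 16λ² + 71λ - 92.
Step 2 — look for an integer root (rational root theorem: any rational root is an integer divisor of 92). Testing λ = 4:
  p(4) = 64 - 256 + 284 - 92 = 0  ✓
  Dividing out (λ - 4): p(λ) = (λ - 4)(λ² - 12λ + 23).
Step 3 — remaining eigenvalues from the quadratic λ² - 12λ + 23 = 0:
  Δ = 12² - 4·23 = 144 - 92 = 52,  λ = (12 ± √52)/2 = (12 ± 7.2111)/2 ≈ 9.6056 or 2.3944.
  Sorted: λ_1 = 9.6056,  λ_2 = 4,  λ_3 = 2.3944  (check: sum = 16 = tr ✓).

Step 4 — unit eigenvector for λ_1 ≈ 9.6056: v spans the null space of (Sigma - λ_1 I), whose rows are
  r_1 = (-2.6056, -2, 2),  r_2 = (-2, -4.6056, -2),  r_3 = (2, -2, -5.6056).
  v is orthogonal to every row, so take v ∝ r_1 × r_2 = ((-2)·(-2) - (2)·(-4.6056), (2)·(-2) - (-2.6056)·(-2), (-2.6056)·(-4.6056) - (-2)·(-2)) ≈ (13.2111, -9.2111, 8).
  Let u = (13.2111, -9.2111, 8).
  ||u|| = √((13.2111)² + (-9.2111)² + (8)²) = √(323.3776) ≈ 17.9827,  v_1 = u/||u|| ≈ (0.7347, -0.5122, 0.4449) (||v_1|| = 1).

λ_1 = 9.6056,  λ_2 = 4,  λ_3 = 2.3944;  v_1 ≈ (0.7347, -0.5122, 0.4449)


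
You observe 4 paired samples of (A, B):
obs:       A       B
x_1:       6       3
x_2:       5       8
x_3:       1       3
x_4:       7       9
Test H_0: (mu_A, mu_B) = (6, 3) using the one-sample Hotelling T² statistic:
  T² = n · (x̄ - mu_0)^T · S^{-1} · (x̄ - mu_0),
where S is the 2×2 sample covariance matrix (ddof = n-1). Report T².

Step 1 — sample mean vector:
  mean(A) = (6 + 5 + 1 + 7) / 4 = 19/4 = 4.75
  mean(B) = (3 + 8 + 3 + 9) / 4 = 23/4 = 5.75
  x̄ = (4.75, 5.75),  deviation x̄ - mu_0 = (4.75, 5.75) - (6, 3) = (-1.25, 2.75).

Step 2 — sample covariance matrix, S[i,j] = (1/(n-1)) · Σ_k (x_{k,i} - mean_i) · (x_{k,j} - mean_j), divisor n-1 = 3:
  S[A,A] = ((1.25)·(1.25) + (0.25)·(0.25) + (-3.75)·(-3.75) + (2.25)·(2.25)) / 3 = 20.75/3 = 6.9167
  S[A,B] = ((1.25)·(-2.75) + (0.25)·(2.25) + (-3.75)·(-2.75) + (2.25)·(3.25)) / 3 = 14.75/3 = 4.9167
  S[B,B] = ((-2.75)·(-2.75) + (2.25)·(2.25) + (-2.75)·(-2.75) + (3.25)·(3.25)) / 3 = 30.75/3 = 10.25
  S = [[6.9167, 4.9167],
 [4.9167, 10.25]].

Step 3 — invert S. det(S) = 6.9167·10.25 - (4.9167)² = 46.7222.
  S^{-1} = (1/det) · [[d, -b], [-b, a]] = [[0.2194, -0.1052],
 [-0.1052, 0.148]].

Step 4 — quadratic form (x̄ - mu_0)^T · S^{-1} · (x̄ - mu_0):
  S^{-1} · (x̄ - mu_0) = (-0.5636, 0.5386),
  (x̄ - mu_0)^T · [...] = (-1.25)·(-0.5636) + (2.75)·(0.5386) = 2.1858.

Step 5 — scale by n: T² = 4 · 2.1858 = 8.7432.

T² ≈ 8.7432


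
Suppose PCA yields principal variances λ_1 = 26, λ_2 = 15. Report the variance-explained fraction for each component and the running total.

Step 1 — total variance = trace(Sigma) = Σ λ_i = 26 + 15 = 41.

Step 2 — fraction explained by component i = λ_i / Σ λ:
  PC1: 26/41 = 0.6341
  PC2: 15/41 = 0.3659

Step 3 — cumulative fraction after k components = (λ_1 + ... + λ_k) / Σ λ:
  k = 1: 26/41 = 0.6341
  k = 2: (26 + 15)/41 = 41/41 = 1

Summary (fraction, with percent):

explained: PC1 0.6341 (63.41%), PC2 0.3659 (36.59%);  cumulative: 0.6341, 1


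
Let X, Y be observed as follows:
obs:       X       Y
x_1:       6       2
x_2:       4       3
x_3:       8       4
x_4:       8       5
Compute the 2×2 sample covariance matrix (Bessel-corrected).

Step 1 — column means:
  mean(X) = (6 + 4 + 8 + 8) / 4 = 26/4 = 6.5
  mean(Y) = (2 + 3 + 4 + 5) / 4 = 14/4 = 3.5

Step 2 — sample covariance S[i,j] = (1/(n-1)) · Σ_k (x_{k,i} - mean_i) · (x_{k,j} - mean_j), with n-1 = 3.
  S[X,X] = ((-0.5)·(-0.5) + (-2.5)·(-2.5) + (1.5)·(1.5) + (1.5)·(1.5)) / 3 = 11/3 = 3.6667
  S[X,Y] = ((-0.5)·(-1.5) + (-2.5)·(-0.5) + (1.5)·(0.5) + (1.5)·(1.5)) / 3 = 5/3 = 1.6667
  S[Y,Y] = ((-1.5)·(-1.5) + (-0.5)·(-0.5) + (0.5)·(0.5) + (1.5)·(1.5)) / 3 = 5/3 = 1.6667

S is symmetric (S[j,i] = S[i,j]). Assembling:

S = [[3.6667, 1.6667],
 [1.6667, 1.6667]]


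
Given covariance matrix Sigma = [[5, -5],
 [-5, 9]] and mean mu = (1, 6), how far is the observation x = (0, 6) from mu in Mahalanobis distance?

Step 1 — centre the observation: (x - mu) = (-1, 0).

Step 2 — invert Sigma. det(Sigma) = 5·9 - (-5)² = 20.
  Sigma^{-1} = (1/det) · [[d, -b], [-b, a]] = [[0.45, 0.25],
 [0.25, 0.25]].

Step 3 — form the quadratic (x - mu)^T · Sigma^{-1} · (x - mu):
  Sigma^{-1} · (x - mu) = (-0.45, -0.25).
  (x - mu)^T · [Sigma^{-1} · (x - mu)] = (-1)·(-0.45) + (0)·(-0.25) = 0.45.

Step 4 — take square root: d = √(0.45) ≈ 0.6708.

d(x, mu) = √(0.45) ≈ 0.6708


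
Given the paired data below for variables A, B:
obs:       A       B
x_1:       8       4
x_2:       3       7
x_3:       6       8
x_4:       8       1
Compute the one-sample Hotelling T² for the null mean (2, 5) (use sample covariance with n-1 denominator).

Step 1 — sample mean vector:
  mean(A) = (8 + 3 + 6 + 8) / 4 = 25/4 = 6.25
  mean(B) = (4 + 7 + 8 + 1) / 4 = 20/4 = 5
  x̄ = (6.25, 5),  deviation x̄ - mu_0 = (6.25, 5) - (2, 5) = (4.25, 0).

Step 2 — sample covariance matrix, S[i,j] = (1/(n-1)) · Σ_k (x_{k,i} - mean_i) · (x_{k,j} - mean_j), divisor n-1 = 3:
  S[A,A] = ((1.75)·(1.75) + (-3.25)·(-3.25) + (-0.25)·(-0.25) + (1.75)·(1.75)) / 3 = 16.75/3 = 5.5833
  S[A,B] = ((1.75)·(-1) + (-3.25)·(2) + (-0.25)·(3) + (1.75)·(-4)) / 3 = -16/3 = -5.3333
  S[B,B] = ((-1)·(-1) + (2)·(2) + (3)·(3) + (-4)·(-4)) / 3 = 30/3 = 10
  S = [[5.5833, -5.3333],
 [-5.3333, 10]].

Step 3 — invert S. det(S) = 5.5833·10 - (-5.3333)² = 27.3889.
  S^{-1} = (1/det) · [[d, -b], [-b, a]] = [[0.3651, 0.1947],
 [0.1947, 0.2039]].

Step 4 — quadratic form (x̄ - mu_0)^T · S^{-1} · (x̄ - mu_0):
  S^{-1} · (x̄ - mu_0) = (1.5517, 0.8276),
  (x̄ - mu_0)^T · [...] = (4.25)·(1.5517) + (0)·(0.8276) = 6.5948.

Step 5 — scale by n: T² = 4 · 6.5948 = 26.3793.

T² ≈ 26.3793


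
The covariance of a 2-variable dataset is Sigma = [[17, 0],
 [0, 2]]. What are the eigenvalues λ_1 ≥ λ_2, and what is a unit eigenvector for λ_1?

Step 1 — characteristic polynomial of 2×2 Sigma:
  det(Sigma - λI) = λ² - trace · λ + det = 0.
  trace = 17 + 2 = 19, det = 17·2 - (0)² = 34.
Step 2 — discriminant:
  Δ = trace² - 4·det = 361 - 136 = 225.
Step 3 — eigenvalues:
  λ = (trace ± √Δ)/2 = (19 ± 15)/2,
  λ_1 = 17,  λ_2 = 2.

Step 4 — unit eigenvector for λ_1: Sigma is diagonal, so its eigenvectors are the coordinate axes. λ_1 = 17 is the diagonal entry on the first coordinate axis, hence
  v_1 = (1, 0) (||v_1|| = 1).

λ_1 = 17,  λ_2 = 2;  v_1 ≈ (1, 0)


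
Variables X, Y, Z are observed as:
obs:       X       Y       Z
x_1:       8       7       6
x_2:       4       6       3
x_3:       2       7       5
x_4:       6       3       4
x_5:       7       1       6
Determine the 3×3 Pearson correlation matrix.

Step 1 — column means:
  mean(X) = (8 + 4 + 2 + 6 + 7) / 5 = 27/5 = 5.4
  mean(Y) = (7 + 6 + 7 + 3 + 1) / 5 = 24/5 = 4.8
  mean(Z) = (6 + 3 + 5 + 4 + 6) / 5 = 24/5 = 4.8

Step 2 — sample variances and covariances s[i,j] = (1/(n-1)) · Σ_k (x_{k,i} - mean_i) · (x_{k,j} - mean_j), with n-1 = 4:
  s[X,X] = ((2.6)·(2.6) + (-1.4)·(-1.4) + (-3.4)·(-3.4) + (0.6)·(0.6) + (1.6)·(1.6)) / 4 = 23.2/4 = 5.8
  s[X,Y] = ((2.6)·(2.2) + (-1.4)·(1.2) + (-3.4)·(2.2) + (0.6)·(-1.8) + (1.6)·(-3.8)) / 4 = -10.6/4 = -2.65
  s[X,Z] = ((2.6)·(1.2) + (-1.4)·(-1.8) + (-3.4)·(0.2) + (0.6)·(-0.8) + (1.6)·(1.2)) / 4 = 6.4/4 = 1.6
  s[Y,Y] = ((2.2)·(2.2) + (1.2)·(1.2) + (2.2)·(2.2) + (-1.8)·(-1.8) + (-3.8)·(-3.8)) / 4 = 28.8/4 = 7.2
  s[Y,Z] = ((2.2)·(1.2) + (1.2)·(-1.8) + (2.2)·(0.2) + (-1.8)·(-0.8) + (-3.8)·(1.2)) / 4 = -2.2/4 = -0.55
  s[Z,Z] = ((1.2)·(1.2) + (-1.8)·(-1.8) + (0.2)·(0.2) + (-0.8)·(-0.8) + (1.2)·(1.2)) / 4 = 6.8/4 = 1.7
  Sample standard deviations s_i = √(s[i,i]):
  s(X) = √(5.8) = 2.4083
  s(Y) = √(7.2) = 2.6833
  s(Z) = √(1.7) = 1.3038

Step 3 — r_{ij} = s_{ij} / (s_i · s_j):
  r[X,X] = 1 (diagonal).
  r[X,Y] = -2.65 / (2.4083 · 2.6833) = -2.65 / 6.4622 = -0.4101
  r[X,Z] = 1.6 / (2.4083 · 1.3038) = 1.6 / 3.1401 = 0.5095
  r[Y,Y] = 1 (diagonal).
  r[Y,Z] = -0.55 / (2.6833 · 1.3038) = -0.55 / 3.4986 = -0.1572
  r[Z,Z] = 1 (diagonal).

R is symmetric with unit diagonal. Assembling:

R = [[1, -0.4101, 0.5095],
 [-0.4101, 1, -0.1572],
 [0.5095, -0.1572, 1]]


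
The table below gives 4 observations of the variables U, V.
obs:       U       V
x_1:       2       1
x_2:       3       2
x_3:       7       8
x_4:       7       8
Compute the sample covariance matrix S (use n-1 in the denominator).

Step 1 — column means:
  mean(U) = (2 + 3 + 7 + 7) / 4 = 19/4 = 4.75
  mean(V) = (1 + 2 + 8 + 8) / 4 = 19/4 = 4.75

Step 2 — sample covariance S[i,j] = (1/(n-1)) · Σ_k (x_{k,i} - mean_i) · (x_{k,j} - mean_j), with n-1 = 3.
  S[U,U] = ((-2.75)·(-2.75) + (-1.75)·(-1.75) + (2.25)·(2.25) + (2.25)·(2.25)) / 3 = 20.75/3 = 6.9167
  S[U,V] = ((-2.75)·(-3.75) + (-1.75)·(-2.75) + (2.25)·(3.25) + (2.25)·(3.25)) / 3 = 29.75/3 = 9.9167
  S[V,V] = ((-3.75)·(-3.75) + (-2.75)·(-2.75) + (3.25)·(3.25) + (3.25)·(3.25)) / 3 = 42.75/3 = 14.25

S is symmetric (S[j,i] = S[i,j]). Assembling:

S = [[6.9167, 9.9167],
 [9.9167, 14.25]]


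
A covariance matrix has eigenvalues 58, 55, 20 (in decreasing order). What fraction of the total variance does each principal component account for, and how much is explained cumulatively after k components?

Step 1 — total variance = trace(Sigma) = Σ λ_i = 58 + 55 + 20 = 133.

Step 2 — fraction explained by component i = λ_i / Σ λ:
  PC1: 58/133 = 0.4361
  PC2: 55/133 = 0.4135
  PC3: 20/133 = 0.1504

Step 3 — cumulative fraction after k components = (λ_1 + ... + λ_k) / Σ λ:
  k = 1: 58/133 = 0.4361
  k = 2: (58 + 55)/133 = 113/133 = 0.8496
  k = 3: (58 + 55 + 20)/133 = 133/133 = 1

Summary (fraction, with percent):

explained: PC1 0.4361 (43.61%), PC2 0.4135 (41.35%), PC3 0.1504 (15.04%);  cumulative: 0.4361, 0.8496, 1


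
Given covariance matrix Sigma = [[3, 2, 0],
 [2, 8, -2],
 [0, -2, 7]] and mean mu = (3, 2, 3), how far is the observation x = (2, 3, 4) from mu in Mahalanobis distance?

Step 1 — centre the observation: (x - mu) = (-1, 1, 1).

Step 2 — invert Sigma (cofactor / det for 3×3, or solve directly):
  Sigma^{-1} = [[0.4062, -0.1094, -0.0312],
 [-0.1094, 0.1641, 0.0469],
 [-0.0312, 0.0469, 0.1562]].

Step 3 — form the quadratic (x - mu)^T · Sigma^{-1} · (x - mu):
  Sigma^{-1} · (x - mu) = (-0.5469, 0.3203, 0.2344).
  (x - mu)^T · [Sigma^{-1} · (x - mu)] = (-1)·(-0.5469) + (1)·(0.3203) + (1)·(0.2344) = 1.1016.

Step 4 — take square root: d = √(1.1016) ≈ 1.0496.

d(x, mu) = √(1.1016) ≈ 1.0496


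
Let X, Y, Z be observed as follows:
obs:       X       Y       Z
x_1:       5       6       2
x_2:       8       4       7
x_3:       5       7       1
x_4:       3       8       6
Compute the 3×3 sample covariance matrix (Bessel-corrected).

Step 1 — column means:
  mean(X) = (5 + 8 + 5 + 3) / 4 = 21/4 = 5.25
  mean(Y) = (6 + 4 + 7 + 8) / 4 = 25/4 = 6.25
  mean(Z) = (2 + 7 + 1 + 6) / 4 = 16/4 = 4

Step 2 — sample covariance S[i,j] = (1/(n-1)) · Σ_k (x_{k,i} - mean_i) · (x_{k,j} - mean_j), with n-1 = 3.
  S[X,X] = ((-0.25)·(-0.25) + (2.75)·(2.75) + (-0.25)·(-0.25) + (-2.25)·(-2.25)) / 3 = 12.75/3 = 4.25
  S[X,Y] = ((-0.25)·(-0.25) + (2.75)·(-2.25) + (-0.25)·(0.75) + (-2.25)·(1.75)) / 3 = -10.25/3 = -3.4167
  S[X,Z] = ((-0.25)·(-2) + (2.75)·(3) + (-0.25)·(-3) + (-2.25)·(2)) / 3 = 5/3 = 1.6667
  S[Y,Y] = ((-0.25)·(-0.25) + (-2.25)·(-2.25) + (0.75)·(0.75) + (1.75)·(1.75)) / 3 = 8.75/3 = 2.9167
  S[Y,Z] = ((-0.25)·(-2) + (-2.25)·(3) + (0.75)·(-3) + (1.75)·(2)) / 3 = -5/3 = -1.6667
  S[Z,Z] = ((-2)·(-2) + (3)·(3) + (-3)·(-3) + (2)·(2)) / 3 = 26/3 = 8.6667

S is symmetric (S[j,i] = S[i,j]). Assembling:

S = [[4.25, -3.4167, 1.6667],
 [-3.4167, 2.9167, -1.6667],
 [1.6667, -1.6667, 8.6667]]
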